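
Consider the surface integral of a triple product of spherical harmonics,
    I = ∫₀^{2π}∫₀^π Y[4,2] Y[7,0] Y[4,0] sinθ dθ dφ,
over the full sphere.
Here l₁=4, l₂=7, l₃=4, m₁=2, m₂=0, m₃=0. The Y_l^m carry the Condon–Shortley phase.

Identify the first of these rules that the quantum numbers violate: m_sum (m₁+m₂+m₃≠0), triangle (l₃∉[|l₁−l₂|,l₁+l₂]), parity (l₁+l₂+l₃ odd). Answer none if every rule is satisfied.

m_sum

m₁+m₂+m₃ = 2 + 0 + 0 = 2  ✗
triangle: |4−7|=3 ≤ l₃=4 ≤ 4+7=11
parity: l₁+l₂+l₃ = 15 is odd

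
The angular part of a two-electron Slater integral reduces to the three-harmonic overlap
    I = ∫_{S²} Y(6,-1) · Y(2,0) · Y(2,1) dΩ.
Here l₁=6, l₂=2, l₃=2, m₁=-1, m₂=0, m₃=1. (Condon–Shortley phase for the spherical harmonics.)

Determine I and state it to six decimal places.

|6−2|≤2≤6+2 violated ⇒ I = 0

0.000000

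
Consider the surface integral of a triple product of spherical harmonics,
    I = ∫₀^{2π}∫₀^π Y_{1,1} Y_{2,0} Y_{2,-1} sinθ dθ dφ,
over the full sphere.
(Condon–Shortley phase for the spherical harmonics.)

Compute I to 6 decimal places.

Σlᵢ=5 odd — θ-integrand is odd under cosθ→−cosθ; I=0

0.000000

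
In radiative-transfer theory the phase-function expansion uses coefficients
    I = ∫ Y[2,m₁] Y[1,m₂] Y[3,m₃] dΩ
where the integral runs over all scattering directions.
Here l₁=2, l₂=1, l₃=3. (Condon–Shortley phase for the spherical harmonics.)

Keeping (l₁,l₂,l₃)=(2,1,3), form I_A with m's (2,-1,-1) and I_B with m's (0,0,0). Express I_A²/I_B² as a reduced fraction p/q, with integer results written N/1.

Shared (l₁,l₂,l₃)=(2,1,3): N and (l;000)² cancel in I_A²/I_B².
A: Δ = 0!·4!·2!/7! = 1/105; Racah Σ t=0..0: t=0:+1/48 = 1/48; ⇒ 3j(2 1 3; 2 -1 -1)² = 1/105, sgn +1
B: Δ = 0!·4!·2!/7! = 1/105; Racah Σ t=0..0: t=0:+1/4 = 1/4; ⇒ 3j(2 1 3; 0 0 0)² = 3/35, sgn -1
I_A²/I_B² = (1/105)/(3/35) = 1/9

1/9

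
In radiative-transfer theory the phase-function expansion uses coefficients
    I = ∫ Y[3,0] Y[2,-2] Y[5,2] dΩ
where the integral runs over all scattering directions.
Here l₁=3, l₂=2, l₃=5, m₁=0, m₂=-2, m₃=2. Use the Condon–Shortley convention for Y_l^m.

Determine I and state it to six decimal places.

0.141758

Rules hold: Σm=0, L=10 even, 1≤5≤5.
N = 7·5·11 = 385
Δ = 0!·6!·4!/11! = 1/2310
Racah Σ t=0..0: t=0:+1/144 = 1/144
⇒ 3j(3 2 5; 0 0 0)² = 10/231, sgn -1
Racah Σ t=0..0: t=0:+1/864 = 1/864
⇒ 3j(3 2 5; 0 -2 2)² = 1/66, sgn -1
4πI² = N·(3j₀)²·(3jₘ)² = 25/99
I = +1·√(0.252525/4π) = 0.14175797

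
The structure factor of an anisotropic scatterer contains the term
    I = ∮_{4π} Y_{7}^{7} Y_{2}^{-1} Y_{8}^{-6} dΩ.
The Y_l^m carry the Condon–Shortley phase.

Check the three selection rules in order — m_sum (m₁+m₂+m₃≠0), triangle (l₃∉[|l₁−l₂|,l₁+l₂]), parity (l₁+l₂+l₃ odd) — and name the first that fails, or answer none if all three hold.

parity

m₁+m₂+m₃ = 7 − 1 − 6 = 0  ✓
triangle: |7−2|=5 ≤ l₃=8 ≤ 7+2=9  ✓
parity: l₁+l₂+l₃ = 17 is odd  ✗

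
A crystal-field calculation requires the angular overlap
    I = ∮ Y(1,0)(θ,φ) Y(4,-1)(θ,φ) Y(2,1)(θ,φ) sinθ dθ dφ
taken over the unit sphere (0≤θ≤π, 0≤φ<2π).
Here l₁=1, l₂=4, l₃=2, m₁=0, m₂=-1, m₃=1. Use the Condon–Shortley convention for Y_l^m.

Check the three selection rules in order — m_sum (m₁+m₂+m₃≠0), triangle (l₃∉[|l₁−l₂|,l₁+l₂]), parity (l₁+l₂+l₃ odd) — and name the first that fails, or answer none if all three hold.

triangle

m₁+m₂+m₃ = 0 − 1 + 1 = 0  ✓
triangle: |1−4|=3 ≤ l₃=2 ≤ 1+4=5  ✗
parity: l₁+l₂+l₃ = 7 is odd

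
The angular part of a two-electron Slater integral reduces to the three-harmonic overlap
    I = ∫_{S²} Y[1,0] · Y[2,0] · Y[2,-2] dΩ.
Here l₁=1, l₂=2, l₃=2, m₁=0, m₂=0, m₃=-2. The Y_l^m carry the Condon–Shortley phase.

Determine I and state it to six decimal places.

0 + 0 − 2 = -2 ≠ 0: azimuthal integral kills it; I = 0

0.000000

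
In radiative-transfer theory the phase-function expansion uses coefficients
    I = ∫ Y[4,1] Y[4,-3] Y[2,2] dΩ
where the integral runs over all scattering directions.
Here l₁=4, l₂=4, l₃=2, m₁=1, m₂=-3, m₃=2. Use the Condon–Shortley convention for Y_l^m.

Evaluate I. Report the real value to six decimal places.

Rules hold: Σm=0, L=10 even, 0≤2≤8.
N = 9·9·5 = 405
Δ = 6!·2!·2!/11! = 1/13860
Racah Σ t=2..4: t=2:+1/192 t=3:−1/36 t=4:+1/192 = -5/288
⇒ 3j(4 4 2; 0 0 0)² = 20/693, sgn -1
Racah Σ t=1..1: t=1:−1/480 = -1/480
⇒ 3j(4 4 2; 1 -3 2)² = 3/110, sgn -1
4πI² = N·(3j₀)²·(3jₘ)² = 270/847
I = +1·√(0.318772/4π) = 0.15927046

0.159270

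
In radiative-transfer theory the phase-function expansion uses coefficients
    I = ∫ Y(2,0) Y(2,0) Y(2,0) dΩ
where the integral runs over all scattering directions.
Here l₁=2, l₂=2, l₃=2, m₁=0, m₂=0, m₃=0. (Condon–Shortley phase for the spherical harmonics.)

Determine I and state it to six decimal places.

m-sum 0 ✓  L=6 even ✓  0≤2≤4 ✓
Π(2lᵢ+1) = 5×5×5 = 125
triangle coeff Δ(2,2,2) = 1/630
Σ_t [0,2]: t=0:+1/8 t=1:−1/1 t=2:+1/8 = -3/4
(3j)²=2/35 [(2 2 2; 0 0 0)], sign=-1
(m-triple is (0,0,0) — same symbol as above.)
⇒ 4πI² = 20/49
I = (+1)√(20/49/(4π)) = 0.18022375

0.180224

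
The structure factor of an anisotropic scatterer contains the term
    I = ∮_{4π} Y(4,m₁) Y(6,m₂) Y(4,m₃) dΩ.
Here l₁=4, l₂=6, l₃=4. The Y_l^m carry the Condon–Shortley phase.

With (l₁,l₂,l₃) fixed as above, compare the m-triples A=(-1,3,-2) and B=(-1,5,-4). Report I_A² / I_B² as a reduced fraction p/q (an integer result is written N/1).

35/132

Same 4,6,4: normalisation and zero-m 3j drop out of the ratio.
A: Δ: 6! 2! 6! / 15! → 1/1261260; sum: t=3:−1/51840 t=4:+1/5760 t=5:−1/11520 = 7/103680; 3j²(4 6 4; -1 3 -2) = Δ·Π!·Σ² = 7/858  (sign +1)
B: Δ: 6! 2! 6! / 15! → 1/1261260; sum: t=5:−1/172800 = -1/172800; 3j²(4 6 4; -1 5 -4) = Δ·Π!·Σ² = 2/65  (sign -1)
I_A²/I_B² = (7/858)/(2/65) = 35/132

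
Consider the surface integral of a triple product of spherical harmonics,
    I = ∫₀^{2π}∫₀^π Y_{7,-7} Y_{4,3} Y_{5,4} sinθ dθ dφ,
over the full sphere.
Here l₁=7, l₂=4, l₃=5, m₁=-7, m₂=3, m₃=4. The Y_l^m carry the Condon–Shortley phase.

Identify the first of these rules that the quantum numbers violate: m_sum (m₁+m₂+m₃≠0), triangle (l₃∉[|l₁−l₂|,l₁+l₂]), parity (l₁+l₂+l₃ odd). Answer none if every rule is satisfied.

m₁+m₂+m₃ = -7 + 3 + 4 = 0  ✓
triangle: |7−4|=3 ≤ l₃=5 ≤ 7+4=11  ✓
parity: l₁+l₂+l₃ = 16 is even  ✓

none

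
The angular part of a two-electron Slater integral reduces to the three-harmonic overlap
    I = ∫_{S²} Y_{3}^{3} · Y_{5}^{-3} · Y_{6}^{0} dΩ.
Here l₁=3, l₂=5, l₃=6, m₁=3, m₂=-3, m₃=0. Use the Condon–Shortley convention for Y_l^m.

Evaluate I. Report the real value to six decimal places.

-0.110086

Rules hold: Σm=0, L=14 even, 2≤6≤8.
N = 7·11·13 = 1001
Δ = 2!·4!·8!/15! = 1/675675
Racah Σ t=0..2: t=0:+1/8640 t=1:−1/2304 t=2:+1/8640 = -7/34560
⇒ 3j(3 5 6; 0 0 0)² = 7/429, sgn -1
Racah Σ t=0..0: t=0:+1/69120 = 1/69120
⇒ 3j(3 5 6; 3 -3 0)² = 4/429, sgn +1
4πI² = N·(3j₀)²·(3jₘ)² = 196/1287
I = -1·√(0.152292/4π) = -0.11008644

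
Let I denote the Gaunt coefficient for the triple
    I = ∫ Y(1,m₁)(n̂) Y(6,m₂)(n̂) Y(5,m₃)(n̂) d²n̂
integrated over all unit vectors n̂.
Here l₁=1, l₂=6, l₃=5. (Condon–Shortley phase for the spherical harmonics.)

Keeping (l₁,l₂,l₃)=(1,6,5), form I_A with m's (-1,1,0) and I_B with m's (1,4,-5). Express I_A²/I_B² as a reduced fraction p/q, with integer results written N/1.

21/1

Shared (l₁,l₂,l₃)=(1,6,5): N and (l;000)² cancel in I_A²/I_B².
A: Δ = 2!·0!·10!/13! = 1/858; Racah Σ t=2..2: t=2:+1/28800 = 1/28800; ⇒ 3j(1 6 5; -1 1 0)² = 7/286, sgn -1
B: Δ = 2!·0!·10!/13! = 1/858; Racah Σ t=0..0: t=0:+1/7257600 = 1/7257600; ⇒ 3j(1 6 5; 1 4 -5)² = 1/858, sgn +1
I_A²/I_B² = (7/286)/(1/858) = 21/1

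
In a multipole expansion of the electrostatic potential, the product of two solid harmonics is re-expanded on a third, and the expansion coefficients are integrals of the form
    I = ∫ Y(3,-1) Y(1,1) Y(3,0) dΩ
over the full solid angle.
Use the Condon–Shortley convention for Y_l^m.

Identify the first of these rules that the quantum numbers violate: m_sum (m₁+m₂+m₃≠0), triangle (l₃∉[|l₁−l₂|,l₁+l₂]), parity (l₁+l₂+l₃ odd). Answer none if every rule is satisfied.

Σmᵢ = 0  ✓
l₃∈[|l₁−l₂|,l₁+l₂]=[2,4], have l₃=3  ✓
Σlᵢ = 7 ⇒ odd  ✗

parity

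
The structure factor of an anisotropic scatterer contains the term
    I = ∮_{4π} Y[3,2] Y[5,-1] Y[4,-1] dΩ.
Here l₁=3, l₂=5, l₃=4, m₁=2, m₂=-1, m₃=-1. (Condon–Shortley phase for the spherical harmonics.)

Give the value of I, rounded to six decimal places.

m-sum 0 ✓  L=12 even ✓  2≤4≤8 ✓
Π(2lᵢ+1) = 7×11×9 = 693
triangle coeff Δ(3,5,4) = 1/180180
Σ_t [1,3]: t=1:−1/576 t=2:+1/144 t=3:−1/576 = 1/288
(3j)²=20/1001 [(3 5 4; 0 0 0)], sign=+1
Σ_t [0,1]: t=0:+1/1152 t=1:−1/432 = -5/3456
(3j)²=625/36036 [(3 5 4; 2 -1 -1)], sign=+1
⇒ 4πI² = 3125/13013
I = (+1)√(3125/13013/(4π)) = 0.13823925

0.138239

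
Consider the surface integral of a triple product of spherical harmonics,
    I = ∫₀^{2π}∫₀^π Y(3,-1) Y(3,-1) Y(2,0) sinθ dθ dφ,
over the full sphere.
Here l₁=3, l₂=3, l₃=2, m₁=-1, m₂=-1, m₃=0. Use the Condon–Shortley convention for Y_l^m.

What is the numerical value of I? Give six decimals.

0.000000

Σmᵢ = -2 ≠ 0, so the φ-integral vanishes; I = 0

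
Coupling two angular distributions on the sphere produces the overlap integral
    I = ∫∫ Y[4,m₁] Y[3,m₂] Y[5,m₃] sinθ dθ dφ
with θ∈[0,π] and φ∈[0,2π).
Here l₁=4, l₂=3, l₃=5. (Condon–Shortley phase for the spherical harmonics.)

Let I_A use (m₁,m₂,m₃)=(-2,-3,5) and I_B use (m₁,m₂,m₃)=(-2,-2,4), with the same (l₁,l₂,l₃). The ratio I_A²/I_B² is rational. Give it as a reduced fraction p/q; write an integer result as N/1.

l's match ⇒ only the (l;m) 3-j factors differ between A and B.
A: triangle coeff Δ(4,3,5) = 1/180180; Σ_t [0,0]: t=0:+1/34560 = 1/34560; (3j)²=5/286 [(4 3 5; -2 -3 5)], sign=+1
B: triangle coeff Δ(4,3,5) = 1/180180; Σ_t [0,1]: t=0:+1/8640 t=1:−1/2880 = -1/4320; (3j)²=8/429 [(4 3 5; -2 -2 4)], sign=+1
I_A²/I_B² = (5/286)/(8/429) = 15/16

15/16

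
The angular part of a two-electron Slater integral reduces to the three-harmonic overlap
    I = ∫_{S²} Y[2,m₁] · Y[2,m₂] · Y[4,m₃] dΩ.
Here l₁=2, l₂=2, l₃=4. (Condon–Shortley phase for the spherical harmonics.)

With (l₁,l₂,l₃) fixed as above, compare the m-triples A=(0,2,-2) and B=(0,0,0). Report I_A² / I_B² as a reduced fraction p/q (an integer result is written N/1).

5/12

Same 2,2,4: normalisation and zero-m 3j drop out of the ratio.
A: Δ: 0! 4! 4! / 9! → 1/630; sum: t=0:+1/96 = 1/96; 3j²(2 2 4; 0 2 -2) = Δ·Π!·Σ² = 1/42  (sign +1)
B: Δ: 0! 4! 4! / 9! → 1/630; sum: t=0:+1/16 = 1/16; 3j²(2 2 4; 0 0 0) = Δ·Π!·Σ² = 2/35  (sign +1)
I_A²/I_B² = (1/42)/(2/35) = 5/12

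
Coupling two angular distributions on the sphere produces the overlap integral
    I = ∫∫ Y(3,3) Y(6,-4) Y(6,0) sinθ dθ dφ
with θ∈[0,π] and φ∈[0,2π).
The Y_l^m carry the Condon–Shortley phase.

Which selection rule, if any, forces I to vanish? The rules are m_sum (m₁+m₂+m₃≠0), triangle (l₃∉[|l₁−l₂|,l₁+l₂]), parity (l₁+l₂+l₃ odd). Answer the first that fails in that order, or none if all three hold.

Σmᵢ = -1  ✗
l₃∈[|l₁−l₂|,l₁+l₂]=[3,9], have l₃=6
Σlᵢ = 15 ⇒ odd

m_sum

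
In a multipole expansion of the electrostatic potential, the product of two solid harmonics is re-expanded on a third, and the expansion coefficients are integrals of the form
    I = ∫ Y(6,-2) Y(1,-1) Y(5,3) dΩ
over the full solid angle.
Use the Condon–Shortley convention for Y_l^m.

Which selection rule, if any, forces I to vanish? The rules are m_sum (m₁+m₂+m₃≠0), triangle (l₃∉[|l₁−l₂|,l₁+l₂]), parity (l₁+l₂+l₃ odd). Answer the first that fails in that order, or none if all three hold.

Σmᵢ = 0  ✓
l₃∈[|l₁−l₂|,l₁+l₂]=[5,7], have l₃=5  ✓
Σlᵢ = 12 ⇒ even  ✓

none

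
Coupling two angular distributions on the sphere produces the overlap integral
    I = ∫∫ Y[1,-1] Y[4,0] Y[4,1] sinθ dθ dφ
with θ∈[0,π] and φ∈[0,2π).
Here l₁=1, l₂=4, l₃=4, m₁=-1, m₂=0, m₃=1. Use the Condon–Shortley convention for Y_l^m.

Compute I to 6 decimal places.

l₁+l₂+l₃=9 is odd: 3j(l;000)=0 ⇒ I=0

0.000000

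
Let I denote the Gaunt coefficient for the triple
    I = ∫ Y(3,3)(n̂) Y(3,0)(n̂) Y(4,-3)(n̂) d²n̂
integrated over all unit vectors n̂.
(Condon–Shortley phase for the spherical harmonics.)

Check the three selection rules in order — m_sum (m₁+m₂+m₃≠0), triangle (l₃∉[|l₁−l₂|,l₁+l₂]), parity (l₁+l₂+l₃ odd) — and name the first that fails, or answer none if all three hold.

m₁+m₂+m₃ = 3 + 0 − 3 = 0  ✓
triangle: |3−3|=0 ≤ l₃=4 ≤ 3+3=6  ✓
parity: l₁+l₂+l₃ = 10 is even  ✓

none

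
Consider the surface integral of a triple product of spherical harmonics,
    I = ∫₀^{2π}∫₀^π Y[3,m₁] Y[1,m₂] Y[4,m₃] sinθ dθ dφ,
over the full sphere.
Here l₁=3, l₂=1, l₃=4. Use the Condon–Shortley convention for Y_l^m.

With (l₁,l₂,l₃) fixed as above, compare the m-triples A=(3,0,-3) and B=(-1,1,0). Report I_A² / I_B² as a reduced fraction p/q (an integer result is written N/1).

Same 3,1,4: normalisation and zero-m 3j drop out of the ratio.
A: Δ: 0! 6! 2! / 9! → 1/252; sum: t=0:+1/720 = 1/720; 3j²(3 1 4; 3 0 -3) = Δ·Π!·Σ² = 1/36  (sign -1)
B: Δ: 0! 6! 2! / 9! → 1/252; sum: t=0:+1/96 = 1/96; 3j²(3 1 4; -1 1 0) = Δ·Π!·Σ² = 1/42  (sign +1)
I_A²/I_B² = (1/36)/(1/42) = 7/6

7/6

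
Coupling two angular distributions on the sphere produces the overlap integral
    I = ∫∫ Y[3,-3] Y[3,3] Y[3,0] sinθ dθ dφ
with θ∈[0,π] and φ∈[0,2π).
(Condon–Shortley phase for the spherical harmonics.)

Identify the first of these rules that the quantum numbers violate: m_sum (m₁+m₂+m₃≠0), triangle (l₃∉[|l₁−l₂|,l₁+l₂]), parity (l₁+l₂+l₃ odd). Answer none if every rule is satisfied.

parity

Σmᵢ = 0  ✓
l₃∈[|l₁−l₂|,l₁+l₂]=[0,6], have l₃=3  ✓
Σlᵢ = 9 ⇒ odd  ✗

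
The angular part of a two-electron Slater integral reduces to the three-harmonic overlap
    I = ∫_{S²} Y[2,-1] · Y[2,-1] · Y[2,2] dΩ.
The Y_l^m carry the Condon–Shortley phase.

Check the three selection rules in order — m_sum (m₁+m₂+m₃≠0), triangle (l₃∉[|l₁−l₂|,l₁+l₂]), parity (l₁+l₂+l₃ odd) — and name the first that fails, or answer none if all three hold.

none

Σmᵢ = 0  ✓
l₃∈[|l₁−l₂|,l₁+l₂]=[0,4], have l₃=2  ✓
Σlᵢ = 6 ⇒ even  ✓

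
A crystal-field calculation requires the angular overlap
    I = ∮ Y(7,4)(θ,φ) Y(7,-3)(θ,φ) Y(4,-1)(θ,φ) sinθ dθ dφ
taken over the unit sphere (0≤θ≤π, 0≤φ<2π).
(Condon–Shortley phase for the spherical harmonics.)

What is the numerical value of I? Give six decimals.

0.111287

Checks pass: Σm=0; 18 even; l₃=4∈[0,14].
(2·7+1)(2·7+1)(2·4+1) = 2025
Δ: 10! 4! 4! / 19! → 1/58198140
sum: t=3:−1/17418240 t=4:+1/622080 t=5:−1/230400 t=6:+1/622080 t=7:−1/17418240 = -1/806400
3j²(7 7 4; 0 0 0) = Δ·Π!·Σ² = 2268/230945  (sign -1)
sum: t=0:+1/522547200 t=1:−1/8709120 t=2:+1/1935360 t=3:−1/4354560 = 13/74649600
3j²(7 7 4; 4 -3 -1) = Δ·Π!·Σ² = 91/11628  (sign -1)
combine: 4πI² = 2025·2268/230945·91/11628 = 178605/1147619
take √, sign +1: I = 0.11128663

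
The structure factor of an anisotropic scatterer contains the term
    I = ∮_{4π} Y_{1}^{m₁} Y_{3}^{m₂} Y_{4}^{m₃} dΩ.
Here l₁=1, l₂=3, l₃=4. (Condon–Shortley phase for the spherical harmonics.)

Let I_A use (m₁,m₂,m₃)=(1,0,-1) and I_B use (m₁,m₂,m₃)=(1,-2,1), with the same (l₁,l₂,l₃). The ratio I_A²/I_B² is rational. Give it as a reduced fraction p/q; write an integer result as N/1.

l's match ⇒ only the (l;m) 3-j factors differ between A and B.
A: triangle coeff Δ(1,3,4) = 1/252; Σ_t [0,0]: t=0:+1/72 = 1/72; (3j)²=5/126 [(1 3 4; 1 0 -1)], sign=-1
B: triangle coeff Δ(1,3,4) = 1/252; Σ_t [0,0]: t=0:+1/240 = 1/240; (3j)²=1/84 [(1 3 4; 1 -2 1)], sign=-1
I_A²/I_B² = (5/126)/(1/84) = 10/3

10/3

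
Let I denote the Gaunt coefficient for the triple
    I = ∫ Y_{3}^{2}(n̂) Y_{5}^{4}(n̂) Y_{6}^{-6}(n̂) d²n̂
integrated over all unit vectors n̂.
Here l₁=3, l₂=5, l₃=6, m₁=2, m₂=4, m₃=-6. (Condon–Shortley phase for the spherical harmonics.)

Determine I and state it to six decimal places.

Checks pass: Σm=0; 14 even; l₃=6∈[2,8].
(2·3+1)(2·5+1)(2·6+1) = 1001
Δ: 2! 4! 8! / 15! → 1/675675
sum: t=0:+1/8640 t=1:−1/2304 t=2:+1/8640 = -7/34560
3j²(3 5 6; 0 0 0) = Δ·Π!·Σ² = 7/429  (sign -1)
sum: t=1:−1/967680 = -1/967680
3j²(3 5 6; 2 4 -6) = Δ·Π!·Σ² = 3/91  (sign -1)
combine: 4πI² = 1001·7/429·3/91 = 7/13
take √, sign +1: I = 0.20700098

0.207001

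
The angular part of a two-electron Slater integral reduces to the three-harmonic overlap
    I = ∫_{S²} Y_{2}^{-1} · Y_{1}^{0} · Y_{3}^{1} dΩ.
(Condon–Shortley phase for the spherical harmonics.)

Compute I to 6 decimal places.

-0.233597

m-sum 0 ✓  L=6 even ✓  1≤3≤3 ✓
Π(2lᵢ+1) = 5×3×7 = 105
triangle coeff Δ(2,1,3) = 1/105
Σ_t [0,0]: t=0:+1/4 = 1/4
(3j)²=3/35 [(2 1 3; 0 0 0)], sign=-1
Σ_t [0,0]: t=0:+1/6 = 1/6
(3j)²=8/105 [(2 1 3; -1 0 1)], sign=+1
⇒ 4πI² = 24/35
I = (-1)√(24/35/(4π)) = -0.23359668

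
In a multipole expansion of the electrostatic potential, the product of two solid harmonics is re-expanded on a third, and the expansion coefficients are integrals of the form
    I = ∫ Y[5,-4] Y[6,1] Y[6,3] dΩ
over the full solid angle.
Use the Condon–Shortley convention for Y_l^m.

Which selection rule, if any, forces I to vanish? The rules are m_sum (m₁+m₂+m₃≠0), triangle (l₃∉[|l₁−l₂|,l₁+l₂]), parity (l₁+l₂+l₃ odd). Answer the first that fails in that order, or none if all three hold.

Σmᵢ = 0  ✓
l₃∈[|l₁−l₂|,l₁+l₂]=[1,11], have l₃=6  ✓
Σlᵢ = 17 ⇒ odd  ✗

parity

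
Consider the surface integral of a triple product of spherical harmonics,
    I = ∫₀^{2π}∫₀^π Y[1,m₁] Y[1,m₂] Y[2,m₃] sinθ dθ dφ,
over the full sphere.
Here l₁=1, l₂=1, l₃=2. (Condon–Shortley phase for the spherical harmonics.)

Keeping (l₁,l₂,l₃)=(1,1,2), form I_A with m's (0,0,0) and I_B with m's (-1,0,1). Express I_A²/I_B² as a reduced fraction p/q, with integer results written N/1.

4/3

Same 1,1,2: normalisation and zero-m 3j drop out of the ratio.
A: Δ: 0! 2! 2! / 5! → 1/30; sum: t=0:+1/1 = 1/1; 3j²(1 1 2; 0 0 0) = Δ·Π!·Σ² = 2/15  (sign +1)
B: Δ: 0! 2! 2! / 5! → 1/30; sum: t=0:+1/2 = 1/2; 3j²(1 1 2; -1 0 1) = Δ·Π!·Σ² = 1/10  (sign -1)
I_A²/I_B² = (2/15)/(1/10) = 4/3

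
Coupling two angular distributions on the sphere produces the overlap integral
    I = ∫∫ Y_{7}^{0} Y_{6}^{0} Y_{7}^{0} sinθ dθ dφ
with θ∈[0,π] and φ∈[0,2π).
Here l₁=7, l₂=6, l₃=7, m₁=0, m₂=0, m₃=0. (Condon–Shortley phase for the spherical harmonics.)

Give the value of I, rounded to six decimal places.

0.110103

Checks pass: Σm=0; 20 even; l₃=7∈[1,13].
(2·7+1)(2·6+1)(2·7+1) = 2925
Δ: 6! 8! 6! / 21! → 1/2444321880
sum: t=0:+1/2612736000 t=1:−1/20736000 t=2:+1/1658880 t=3:−1/746496 t=4:+1/1658880 t=5:−1/20736000 t=6:+1/2612736000 = -1/4354560
3j²(7 6 7; 0 0 0) = Δ·Π!·Σ² = 1000/138567  (sign +1)
(m-triple is (0,0,0) — same symbol as above.)
combine: 4πI² = 2925·1000/138567·1000/138567 = 25000000/164109517
take √, sign +1: I = 0.11010276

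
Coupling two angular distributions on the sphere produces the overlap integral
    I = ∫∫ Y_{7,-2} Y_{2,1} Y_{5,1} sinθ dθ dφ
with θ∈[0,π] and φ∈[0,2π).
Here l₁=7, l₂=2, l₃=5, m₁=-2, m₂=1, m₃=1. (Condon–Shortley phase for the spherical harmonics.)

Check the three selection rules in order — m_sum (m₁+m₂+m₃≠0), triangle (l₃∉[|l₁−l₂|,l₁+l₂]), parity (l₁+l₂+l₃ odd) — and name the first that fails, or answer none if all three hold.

none

m₁+m₂+m₃ = -2 + 1 + 1 = 0  ✓
triangle: |7−2|=5 ≤ l₃=5 ≤ 7+2=9  ✓
parity: l₁+l₂+l₃ = 14 is even  ✓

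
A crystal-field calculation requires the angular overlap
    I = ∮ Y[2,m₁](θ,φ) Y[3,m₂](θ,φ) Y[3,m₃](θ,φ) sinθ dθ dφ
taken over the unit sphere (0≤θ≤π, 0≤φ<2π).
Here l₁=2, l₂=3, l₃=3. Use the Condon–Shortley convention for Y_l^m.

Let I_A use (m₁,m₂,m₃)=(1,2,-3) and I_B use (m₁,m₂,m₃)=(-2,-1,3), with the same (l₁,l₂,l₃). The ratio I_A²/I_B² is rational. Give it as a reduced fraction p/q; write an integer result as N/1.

5/2

Same 2,3,3: normalisation and zero-m 3j drop out of the ratio.
A: Δ: 2! 2! 4! / 9! → 1/3780; sum: t=1:−1/48 = -1/48; 3j²(2 3 3; 1 2 -3) = Δ·Π!·Σ² = 5/84  (sign -1)
B: Δ: 2! 2! 4! / 9! → 1/3780; sum: t=2:+1/96 = 1/96; 3j²(2 3 3; -2 -1 3) = Δ·Π!·Σ² = 1/42  (sign +1)
I_A²/I_B² = (5/84)/(1/42) = 5/2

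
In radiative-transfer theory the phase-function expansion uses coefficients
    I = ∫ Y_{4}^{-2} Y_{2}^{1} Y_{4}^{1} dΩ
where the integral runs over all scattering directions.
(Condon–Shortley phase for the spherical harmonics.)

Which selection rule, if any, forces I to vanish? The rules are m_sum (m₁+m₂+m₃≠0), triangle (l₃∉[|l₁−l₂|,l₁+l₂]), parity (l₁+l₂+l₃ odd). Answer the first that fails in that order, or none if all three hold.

none

Σmᵢ = 0  ✓
l₃∈[|l₁−l₂|,l₁+l₂]=[2,6], have l₃=4  ✓
Σlᵢ = 10 ⇒ even  ✓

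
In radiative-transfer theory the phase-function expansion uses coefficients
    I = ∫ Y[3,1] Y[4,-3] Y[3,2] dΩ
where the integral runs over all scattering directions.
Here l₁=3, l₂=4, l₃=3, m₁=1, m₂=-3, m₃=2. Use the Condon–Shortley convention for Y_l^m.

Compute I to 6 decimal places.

Checks pass: Σm=0; 10 even; l₃=3∈[1,7].
(2·3+1)(2·4+1)(2·3+1) = 441
Δ: 4! 2! 4! / 11! → 1/34650
sum: t=1:−1/72 t=2:+1/16 t=3:−1/72 = 5/144
3j²(3 4 3; 0 0 0) = Δ·Π!·Σ² = 2/77  (sign -1)
sum: t=0:+1/288 t=1:−1/144 = -1/288
3j²(3 4 3; 1 -3 2) = Δ·Π!·Σ² = 1/99  (sign +1)
combine: 4πI² = 441·2/77·1/99 = 14/121
take √, sign -1: I = -0.09595473

-0.095955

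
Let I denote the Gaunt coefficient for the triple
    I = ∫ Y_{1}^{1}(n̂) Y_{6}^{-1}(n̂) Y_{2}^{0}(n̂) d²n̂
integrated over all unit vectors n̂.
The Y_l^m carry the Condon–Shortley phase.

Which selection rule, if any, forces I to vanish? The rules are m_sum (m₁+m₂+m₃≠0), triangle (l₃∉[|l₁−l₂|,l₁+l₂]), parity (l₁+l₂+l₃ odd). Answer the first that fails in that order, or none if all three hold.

m₁+m₂+m₃ = 1 − 1 + 0 = 0  ✓
triangle: |1−6|=5 ≤ l₃=2 ≤ 1+6=7  ✗
parity: l₁+l₂+l₃ = 9 is odd

triangle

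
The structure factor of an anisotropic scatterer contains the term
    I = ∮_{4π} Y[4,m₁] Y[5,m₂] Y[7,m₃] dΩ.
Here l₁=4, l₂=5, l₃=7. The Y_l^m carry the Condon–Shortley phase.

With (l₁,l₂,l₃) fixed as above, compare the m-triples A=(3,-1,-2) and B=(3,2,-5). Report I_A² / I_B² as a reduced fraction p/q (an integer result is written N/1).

Same 4,5,7: normalisation and zero-m 3j drop out of the ratio.
A: Δ: 2! 6! 8! / 17! → 1/6126120; sum: t=0:+1/138240 t=1:−1/518400 = 11/2073600; 3j²(4 5 7; 3 -1 -2) = Δ·Π!·Σ² = 77/4420  (sign -1)
B: Δ: 2! 6! 8! / 17! → 1/6126120; sum: t=0:+1/1209600 t=1:−1/1036800 = -1/7257600; 3j²(4 5 7; 3 2 -5) = Δ·Π!·Σ² = 1/2210  (sign -1)
I_A²/I_B² = (77/4420)/(1/2210) = 77/2

77/2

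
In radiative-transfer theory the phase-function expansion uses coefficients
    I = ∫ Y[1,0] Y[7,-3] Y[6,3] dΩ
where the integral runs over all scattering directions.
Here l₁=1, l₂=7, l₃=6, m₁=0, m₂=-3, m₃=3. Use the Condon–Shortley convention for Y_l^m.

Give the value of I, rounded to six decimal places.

m-sum 0 ✓  L=14 even ✓  6≤6≤8 ✓
Π(2lᵢ+1) = 3×15×13 = 585
triangle coeff Δ(1,7,6) = 1/1365
Σ_t [1,1]: t=1:−1/518400 = -1/518400
(3j)²=7/195 [(1 7 6; 0 0 0)], sign=-1
Σ_t [1,1]: t=1:−1/2177280 = -1/2177280
(3j)²=8/273 [(1 7 6; 0 -3 3)], sign=+1
⇒ 4πI² = 8/13
I = (-1)√(8/13/(4π)) = -0.22129336

-0.221293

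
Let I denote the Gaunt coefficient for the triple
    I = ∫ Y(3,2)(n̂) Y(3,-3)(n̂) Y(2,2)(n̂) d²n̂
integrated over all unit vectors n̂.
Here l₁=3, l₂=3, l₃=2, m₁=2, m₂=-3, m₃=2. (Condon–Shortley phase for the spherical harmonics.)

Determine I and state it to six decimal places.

Σmᵢ = 1 ≠ 0, so the φ-integral vanishes; I = 0

0.000000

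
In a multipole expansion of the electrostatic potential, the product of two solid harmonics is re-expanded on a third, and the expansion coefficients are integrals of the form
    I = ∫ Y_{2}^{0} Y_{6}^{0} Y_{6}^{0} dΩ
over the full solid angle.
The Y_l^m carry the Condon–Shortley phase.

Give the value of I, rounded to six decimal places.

Checks pass: Σm=0; 14 even; l₃=6∈[4,8].
(2·2+1)(2·6+1)(2·6+1) = 845
Δ: 2! 2! 10! / 15! → 1/90090
sum: t=0:+1/69120 t=1:−1/14400 t=2:+1/69120 = -7/172800
3j²(2 6 6; 0 0 0) = Δ·Π!·Σ² = 14/715  (sign -1)
(m-triple is (0,0,0) — same symbol as above.)
combine: 4πI² = 845·14/715·14/715 = 196/605
take √, sign +1: I = 0.16056298

0.160563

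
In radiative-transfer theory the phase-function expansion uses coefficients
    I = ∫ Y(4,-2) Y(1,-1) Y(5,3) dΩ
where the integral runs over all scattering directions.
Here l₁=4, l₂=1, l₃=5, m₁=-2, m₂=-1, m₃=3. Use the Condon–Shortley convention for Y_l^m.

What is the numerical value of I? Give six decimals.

-0.259847

Rules hold: Σm=0, L=10 even, 3≤5≤5.
N = 9·3·11 = 297
Δ = 0!·8!·2!/11! = 1/495
Racah Σ t=0..0: t=0:+1/576 = 1/576
⇒ 3j(4 1 5; 0 0 0)² = 5/99, sgn -1
Racah Σ t=0..0: t=0:+1/2880 = 1/2880
⇒ 3j(4 1 5; -2 -1 3)² = 28/495, sgn +1
4πI² = N·(3j₀)²·(3jₘ)² = 28/33
I = -1·√(0.848485/4π) = -0.25984664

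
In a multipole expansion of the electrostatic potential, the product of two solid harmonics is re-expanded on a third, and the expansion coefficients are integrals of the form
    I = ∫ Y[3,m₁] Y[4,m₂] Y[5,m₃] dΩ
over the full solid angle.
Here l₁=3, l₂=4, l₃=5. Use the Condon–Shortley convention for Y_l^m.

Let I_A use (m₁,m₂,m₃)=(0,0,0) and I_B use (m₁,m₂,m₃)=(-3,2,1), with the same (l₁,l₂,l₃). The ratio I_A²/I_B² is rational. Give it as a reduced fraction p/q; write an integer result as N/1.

Same 3,4,5: normalisation and zero-m 3j drop out of the ratio.
A: Δ: 2! 4! 6! / 13! → 1/180180; sum: t=0:+1/576 t=1:−1/144 t=2:+1/576 = -1/288; 3j²(3 4 5; 0 0 0) = Δ·Π!·Σ² = 20/1001  (sign +1)
B: Δ: 2! 4! 6! / 13! → 1/180180; sum: t=2:+1/2304 = 1/2304; 3j²(3 4 5; -3 2 1) = Δ·Π!·Σ² = 75/4004  (sign +1)
I_A²/I_B² = (20/1001)/(75/4004) = 16/15

16/15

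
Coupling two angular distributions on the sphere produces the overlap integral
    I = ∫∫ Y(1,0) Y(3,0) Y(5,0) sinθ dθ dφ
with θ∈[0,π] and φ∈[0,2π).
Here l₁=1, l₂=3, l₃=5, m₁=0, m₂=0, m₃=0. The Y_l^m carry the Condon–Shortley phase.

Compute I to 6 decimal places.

|1−3|≤5≤1+3 violated ⇒ I = 0

0.000000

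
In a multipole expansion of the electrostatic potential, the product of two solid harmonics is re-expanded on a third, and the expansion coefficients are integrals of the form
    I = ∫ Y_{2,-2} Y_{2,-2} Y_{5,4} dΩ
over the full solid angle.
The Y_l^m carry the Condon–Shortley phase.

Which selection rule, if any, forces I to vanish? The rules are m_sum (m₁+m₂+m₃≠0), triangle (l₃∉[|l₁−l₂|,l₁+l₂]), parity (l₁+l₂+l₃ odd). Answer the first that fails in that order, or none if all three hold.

azimuthal sum: -2 − 2 + 4 = 0  ✓
0 ≤ 5 ≤ 4 (triangle on l)  ✗
L = 2 + 2 + 5 = 9 (odd)

triangle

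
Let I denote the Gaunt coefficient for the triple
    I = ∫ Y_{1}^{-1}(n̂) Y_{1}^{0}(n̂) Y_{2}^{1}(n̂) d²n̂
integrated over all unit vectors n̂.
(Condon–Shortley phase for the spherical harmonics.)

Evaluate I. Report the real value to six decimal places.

Checks pass: Σm=0; 4 even; l₃=2∈[0,2].
(2·1+1)(2·1+1)(2·2+1) = 45
Δ: 0! 2! 2! / 5! → 1/30
sum: t=0:+1/1 = 1/1
3j²(1 1 2; 0 0 0) = Δ·Π!·Σ² = 2/15  (sign +1)
sum: t=0:+1/2 = 1/2
3j²(1 1 2; -1 0 1) = Δ·Π!·Σ² = 1/10  (sign -1)
combine: 4πI² = 45·2/15·1/10 = 3/5
take √, sign -1: I = -0.21850969

-0.218510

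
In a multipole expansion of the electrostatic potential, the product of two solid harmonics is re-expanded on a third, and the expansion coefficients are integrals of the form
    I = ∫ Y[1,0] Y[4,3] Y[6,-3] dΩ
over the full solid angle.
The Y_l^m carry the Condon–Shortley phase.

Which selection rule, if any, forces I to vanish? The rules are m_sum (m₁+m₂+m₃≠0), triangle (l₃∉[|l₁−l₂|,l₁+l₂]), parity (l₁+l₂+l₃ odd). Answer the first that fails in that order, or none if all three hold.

azimuthal sum: 0 + 3 − 3 = 0  ✓
3 ≤ 6 ≤ 5 (triangle on l)  ✗
L = 1 + 4 + 6 = 11 (odd)

triangle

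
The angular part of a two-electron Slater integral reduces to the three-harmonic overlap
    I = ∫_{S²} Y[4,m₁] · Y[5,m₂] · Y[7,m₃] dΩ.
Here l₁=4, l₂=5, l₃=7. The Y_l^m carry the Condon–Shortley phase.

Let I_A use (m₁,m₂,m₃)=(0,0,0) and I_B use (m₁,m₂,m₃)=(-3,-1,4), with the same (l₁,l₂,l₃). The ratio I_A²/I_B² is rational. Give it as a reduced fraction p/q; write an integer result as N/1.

l's match ⇒ only the (l;m) 3-j factors differ between A and B.
A: triangle coeff Δ(4,5,7) = 1/6126120; Σ_t [0,2]: t=0:+1/69120 t=1:−1/20736 t=2:+1/69120 = -1/51840; (3j)²=280/21879 [(4 5 7; 0 0 0)], sign=+1
B: triangle coeff Δ(4,5,7) = 1/6126120; Σ_t [1,2]: t=1:−1/518400 t=2:+1/345600 = 1/1036800; (3j)²=7/2210 [(4 5 7; -3 -1 4)], sign=-1
I_A²/I_B² = (280/21879)/(7/2210) = 400/99

400/99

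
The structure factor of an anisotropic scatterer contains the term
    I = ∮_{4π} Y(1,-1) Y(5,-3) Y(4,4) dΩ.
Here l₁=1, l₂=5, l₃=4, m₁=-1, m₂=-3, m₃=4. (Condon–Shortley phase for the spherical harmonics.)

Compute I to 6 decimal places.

Rules hold: Σm=0, L=10 even, 4≤4≤6.
N = 3·11·9 = 297
Δ = 2!·0!·8!/11! = 1/495
Racah Σ t=1..1: t=1:−1/576 = -1/576
⇒ 3j(1 5 4; 0 0 0)² = 5/99, sgn -1
Racah Σ t=2..2: t=2:+1/80640 = 1/80640
⇒ 3j(1 5 4; -1 -3 4)² = 1/495, sgn +1
4πI² = N·(3j₀)²·(3jₘ)² = 1/33
I = -1·√(0.030303/4π) = -0.04910640

-0.049106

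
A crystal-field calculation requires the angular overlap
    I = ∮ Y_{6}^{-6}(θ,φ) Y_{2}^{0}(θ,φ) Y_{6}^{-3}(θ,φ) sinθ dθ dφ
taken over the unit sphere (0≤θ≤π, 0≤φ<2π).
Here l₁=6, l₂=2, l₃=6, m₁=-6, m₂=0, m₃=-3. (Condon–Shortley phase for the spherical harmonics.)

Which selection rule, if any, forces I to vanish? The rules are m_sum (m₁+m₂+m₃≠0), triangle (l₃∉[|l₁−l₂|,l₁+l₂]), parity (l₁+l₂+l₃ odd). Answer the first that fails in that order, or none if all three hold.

azimuthal sum: -6 + 0 − 3 = -9  ✗
4 ≤ 6 ≤ 8 (triangle on l)
L = 6 + 2 + 6 = 14 (even)

m_sum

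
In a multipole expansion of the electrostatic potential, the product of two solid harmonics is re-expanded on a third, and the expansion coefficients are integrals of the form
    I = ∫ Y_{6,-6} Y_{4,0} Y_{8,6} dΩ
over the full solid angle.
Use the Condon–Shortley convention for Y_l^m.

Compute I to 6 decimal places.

-0.171490

Rules hold: Σm=0, L=18 even, 2≤8≤10.
N = 13·9·17 = 1989
Δ = 2!·10!·6!/19! = 1/23279256
Racah Σ t=0..2: t=0:+1/1658880 t=1:−1/518400 t=2:+1/1658880 = -1/1382400
⇒ 3j(6 4 8; 0 0 0)² = 504/46189, sgn -1
Racah Σ t=2..2: t=2:+1/348364800 = 1/348364800
⇒ 3j(6 4 8; -6 0 6)² = 11/646, sgn +1
4πI² = N·(3j₀)²·(3jₘ)² = 2268/6137
I = -1·√(0.369562/4π) = -0.17148989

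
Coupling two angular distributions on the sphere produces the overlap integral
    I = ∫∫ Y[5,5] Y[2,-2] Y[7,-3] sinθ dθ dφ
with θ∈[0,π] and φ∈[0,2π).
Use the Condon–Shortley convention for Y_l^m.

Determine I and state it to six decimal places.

-0.011332

Rules hold: Σm=0, L=14 even, 3≤7≤7.
N = 11·5·15 = 825
Δ = 0!·10!·4!/15! = 1/15015
Racah Σ t=0..0: t=0:+1/57600 = 1/57600
⇒ 3j(5 2 7; 0 0 0)² = 21/715, sgn -1
Racah Σ t=0..0: t=0:+1/87091200 = 1/87091200
⇒ 3j(5 2 7; 5 -2 -3)² = 1/15015, sgn +1
4πI² = N·(3j₀)²·(3jₘ)² = 3/1859
I = -1·√(0.00161377/4π) = -0.01133225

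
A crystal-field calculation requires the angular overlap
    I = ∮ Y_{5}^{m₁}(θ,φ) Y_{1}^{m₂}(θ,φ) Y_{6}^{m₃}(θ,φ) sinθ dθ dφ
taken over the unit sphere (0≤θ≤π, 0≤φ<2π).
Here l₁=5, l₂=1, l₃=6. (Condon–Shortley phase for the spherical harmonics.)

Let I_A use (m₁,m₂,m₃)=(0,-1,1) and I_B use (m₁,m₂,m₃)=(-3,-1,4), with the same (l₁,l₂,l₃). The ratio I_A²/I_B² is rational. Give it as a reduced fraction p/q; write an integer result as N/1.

Same 5,1,6: normalisation and zero-m 3j drop out of the ratio.
A: Δ: 0! 10! 2! / 13! → 1/858; sum: t=0:+1/28800 = 1/28800; 3j²(5 1 6; 0 -1 1) = Δ·Π!·Σ² = 7/286  (sign -1)
B: Δ: 0! 10! 2! / 13! → 1/858; sum: t=0:+1/161280 = 1/161280; 3j²(5 1 6; -3 -1 4) = Δ·Π!·Σ² = 15/286  (sign +1)
I_A²/I_B² = (7/286)/(15/286) = 7/15

7/15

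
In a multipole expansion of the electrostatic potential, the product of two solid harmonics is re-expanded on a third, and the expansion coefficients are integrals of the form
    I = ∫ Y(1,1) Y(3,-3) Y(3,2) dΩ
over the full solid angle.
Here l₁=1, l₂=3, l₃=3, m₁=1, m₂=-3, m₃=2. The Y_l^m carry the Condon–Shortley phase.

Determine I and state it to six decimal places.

0.000000

l₁+l₂+l₃=7 is odd: 3j(l;000)=0 ⇒ I=0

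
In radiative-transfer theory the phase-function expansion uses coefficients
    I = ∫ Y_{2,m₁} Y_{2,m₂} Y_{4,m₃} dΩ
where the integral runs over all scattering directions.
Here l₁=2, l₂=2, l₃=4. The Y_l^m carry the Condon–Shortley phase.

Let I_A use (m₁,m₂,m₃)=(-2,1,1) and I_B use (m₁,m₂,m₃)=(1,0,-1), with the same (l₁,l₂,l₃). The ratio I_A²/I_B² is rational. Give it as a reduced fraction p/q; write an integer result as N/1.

l's match ⇒ only the (l;m) 3-j factors differ between A and B.
A: triangle coeff Δ(2,2,4) = 1/630; Σ_t [0,0]: t=0:+1/144 = 1/144; (3j)²=1/126 [(2 2 4; -2 1 1)], sign=-1
B: triangle coeff Δ(2,2,4) = 1/630; Σ_t [0,0]: t=0:+1/24 = 1/24; (3j)²=1/21 [(2 2 4; 1 0 -1)], sign=-1
I_A²/I_B² = (1/126)/(1/21) = 1/6

1/6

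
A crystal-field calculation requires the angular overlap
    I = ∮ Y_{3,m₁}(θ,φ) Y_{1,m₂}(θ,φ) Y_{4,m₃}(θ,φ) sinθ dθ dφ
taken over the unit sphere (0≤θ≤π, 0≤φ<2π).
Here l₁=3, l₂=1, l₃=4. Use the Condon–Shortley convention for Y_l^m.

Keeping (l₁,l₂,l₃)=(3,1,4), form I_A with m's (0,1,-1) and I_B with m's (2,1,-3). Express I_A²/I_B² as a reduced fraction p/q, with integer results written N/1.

10/21

l's match ⇒ only the (l;m) 3-j factors differ between A and B.
A: triangle coeff Δ(3,1,4) = 1/252; Σ_t [0,0]: t=0:+1/72 = 1/72; (3j)²=5/126 [(3 1 4; 0 1 -1)], sign=-1
B: triangle coeff Δ(3,1,4) = 1/252; Σ_t [0,0]: t=0:+1/240 = 1/240; (3j)²=1/12 [(3 1 4; 2 1 -3)], sign=-1
I_A²/I_B² = (5/126)/(1/12) = 10/21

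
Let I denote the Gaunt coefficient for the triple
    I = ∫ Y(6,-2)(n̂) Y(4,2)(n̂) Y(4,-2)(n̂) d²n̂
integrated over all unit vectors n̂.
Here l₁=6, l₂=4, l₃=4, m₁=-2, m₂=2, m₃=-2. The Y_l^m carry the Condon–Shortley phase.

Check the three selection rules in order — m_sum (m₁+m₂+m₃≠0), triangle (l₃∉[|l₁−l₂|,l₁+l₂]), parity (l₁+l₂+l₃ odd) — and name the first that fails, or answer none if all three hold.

Σmᵢ = -2  ✗
l₃∈[|l₁−l₂|,l₁+l₂]=[2,10], have l₃=4
Σlᵢ = 14 ⇒ even

m_sum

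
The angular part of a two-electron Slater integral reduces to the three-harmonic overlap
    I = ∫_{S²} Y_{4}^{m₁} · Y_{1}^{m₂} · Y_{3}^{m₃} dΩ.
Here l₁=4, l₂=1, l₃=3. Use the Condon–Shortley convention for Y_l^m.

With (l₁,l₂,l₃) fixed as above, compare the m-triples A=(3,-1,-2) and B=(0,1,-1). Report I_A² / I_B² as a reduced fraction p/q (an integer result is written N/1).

7/2

Shared (l₁,l₂,l₃)=(4,1,3): N and (l;000)² cancel in I_A²/I_B².
A: Δ = 2!·6!·0!/9! = 1/252; Racah Σ t=0..0: t=0:+1/240 = 1/240; ⇒ 3j(4 1 3; 3 -1 -2)² = 1/12, sgn -1
B: Δ = 2!·6!·0!/9! = 1/252; Racah Σ t=2..2: t=2:+1/96 = 1/96; ⇒ 3j(4 1 3; 0 1 -1)² = 1/42, sgn +1
I_A²/I_B² = (1/12)/(1/42) = 7/2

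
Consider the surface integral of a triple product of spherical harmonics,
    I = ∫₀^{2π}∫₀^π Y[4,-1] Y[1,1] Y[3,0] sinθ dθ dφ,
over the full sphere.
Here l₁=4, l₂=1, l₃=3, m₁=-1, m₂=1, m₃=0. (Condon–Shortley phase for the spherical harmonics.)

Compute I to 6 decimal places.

-0.194664

m-sum 0 ✓  L=8 even ✓  3≤3≤5 ✓
Π(2lᵢ+1) = 9×3×7 = 189
triangle coeff Δ(4,1,3) = 1/252
Σ_t [1,1]: t=1:−1/36 = -1/36
(3j)²=4/63 [(4 1 3; 0 0 0)], sign=+1
Σ_t [2,2]: t=2:+1/72 = 1/72
(3j)²=5/126 [(4 1 3; -1 1 0)], sign=-1
⇒ 4πI² = 10/21
I = (-1)√(10/21/(4π)) = -0.19466390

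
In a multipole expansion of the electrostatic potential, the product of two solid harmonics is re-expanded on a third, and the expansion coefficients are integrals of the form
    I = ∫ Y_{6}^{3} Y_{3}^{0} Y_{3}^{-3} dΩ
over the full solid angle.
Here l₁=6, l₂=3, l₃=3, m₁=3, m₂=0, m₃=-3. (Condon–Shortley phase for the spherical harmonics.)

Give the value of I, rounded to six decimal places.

-0.108647

Checks pass: Σm=0; 12 even; l₃=3∈[3,9].
(2·6+1)(2·3+1)(2·3+1) = 637
Δ: 6! 6! 0! / 13! → 1/12012
sum: t=3:−1/1296 = -1/1296
3j²(6 3 3; 0 0 0) = Δ·Π!·Σ² = 100/3003  (sign +1)
sum: t=3:−1/25920 = -1/25920
3j²(6 3 3; 3 0 -3) = Δ·Π!·Σ² = 1/143  (sign -1)
combine: 4πI² = 637·100/3003·1/143 = 700/4719
take √, sign -1: I = -0.10864734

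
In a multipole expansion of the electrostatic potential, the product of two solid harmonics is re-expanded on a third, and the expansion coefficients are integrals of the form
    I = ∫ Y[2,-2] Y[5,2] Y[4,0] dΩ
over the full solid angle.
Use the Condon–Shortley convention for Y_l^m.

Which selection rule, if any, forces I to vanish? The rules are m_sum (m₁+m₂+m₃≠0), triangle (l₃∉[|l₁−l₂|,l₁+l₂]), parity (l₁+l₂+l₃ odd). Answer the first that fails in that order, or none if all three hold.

m₁+m₂+m₃ = -2 + 2 + 0 = 0  ✓
triangle: |2−5|=3 ≤ l₃=4 ≤ 2+5=7  ✓
parity: l₁+l₂+l₃ = 11 is odd  ✗

parity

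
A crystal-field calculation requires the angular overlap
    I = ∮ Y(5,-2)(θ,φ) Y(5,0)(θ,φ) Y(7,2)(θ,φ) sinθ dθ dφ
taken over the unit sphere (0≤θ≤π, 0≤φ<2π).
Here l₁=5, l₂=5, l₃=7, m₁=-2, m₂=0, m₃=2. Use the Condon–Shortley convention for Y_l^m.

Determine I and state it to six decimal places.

0.000000

l₁+l₂+l₃=17 is odd: 3j(l;000)=0 ⇒ I=0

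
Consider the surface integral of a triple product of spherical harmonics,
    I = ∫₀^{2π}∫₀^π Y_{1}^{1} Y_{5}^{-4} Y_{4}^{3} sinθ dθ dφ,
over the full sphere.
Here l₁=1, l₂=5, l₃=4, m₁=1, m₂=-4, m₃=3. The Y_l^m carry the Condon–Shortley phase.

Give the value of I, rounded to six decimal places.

Rules hold: Σm=0, L=10 even, 4≤4≤6.
N = 3·11·9 = 297
Δ = 2!·0!·8!/11! = 1/495
Racah Σ t=1..1: t=1:−1/576 = -1/576
⇒ 3j(1 5 4; 0 0 0)² = 5/99, sgn -1
Racah Σ t=0..0: t=0:+1/10080 = 1/10080
⇒ 3j(1 5 4; 1 -4 3)² = 4/55, sgn -1
4πI² = N·(3j₀)²·(3jₘ)² = 12/11
I = +1·√(1.09091/4π) = 0.29463840

0.294638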